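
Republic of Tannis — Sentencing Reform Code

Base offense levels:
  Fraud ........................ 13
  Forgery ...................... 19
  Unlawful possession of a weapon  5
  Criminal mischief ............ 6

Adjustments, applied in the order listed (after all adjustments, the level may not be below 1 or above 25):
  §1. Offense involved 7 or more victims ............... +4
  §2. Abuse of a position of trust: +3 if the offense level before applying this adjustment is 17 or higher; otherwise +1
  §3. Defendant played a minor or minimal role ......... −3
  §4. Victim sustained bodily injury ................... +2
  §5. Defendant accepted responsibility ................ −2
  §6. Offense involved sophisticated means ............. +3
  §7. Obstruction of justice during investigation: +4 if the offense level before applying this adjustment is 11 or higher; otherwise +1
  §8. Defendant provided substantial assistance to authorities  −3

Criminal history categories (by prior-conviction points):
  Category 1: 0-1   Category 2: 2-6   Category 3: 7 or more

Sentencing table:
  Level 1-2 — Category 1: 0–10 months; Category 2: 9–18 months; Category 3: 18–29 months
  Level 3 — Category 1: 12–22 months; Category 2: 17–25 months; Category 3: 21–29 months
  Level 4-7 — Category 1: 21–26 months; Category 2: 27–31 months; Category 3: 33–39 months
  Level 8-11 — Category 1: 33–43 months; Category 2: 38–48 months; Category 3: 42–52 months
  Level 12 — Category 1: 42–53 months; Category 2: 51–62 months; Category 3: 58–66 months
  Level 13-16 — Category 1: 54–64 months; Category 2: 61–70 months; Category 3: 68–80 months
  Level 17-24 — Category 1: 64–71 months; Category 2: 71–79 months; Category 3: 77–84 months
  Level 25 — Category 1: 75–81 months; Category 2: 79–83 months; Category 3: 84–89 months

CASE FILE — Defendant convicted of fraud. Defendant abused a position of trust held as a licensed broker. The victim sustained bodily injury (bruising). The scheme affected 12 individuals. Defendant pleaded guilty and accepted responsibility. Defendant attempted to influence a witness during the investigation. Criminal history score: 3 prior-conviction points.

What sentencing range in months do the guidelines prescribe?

Base offense level for fraud: 13.
§1 applies: 13 + 4 = 17.
§2 applies (level before this adjustment is 17 ≥ 17, so +3): 17 + 3 = 20.
§3 does not apply.
§4 applies: 20 + 2 = 22.
§5 applies: 22 − 2 = 20.
§6 does not apply.
§7 applies (level before this adjustment is 20 ≥ 11, so +4): 20 + 4 = 24.
§8 does not apply.
Final offense level: 24.
Criminal history: 3 prior points → Category 2 (2-6).
Level 24 falls in the 17-24 band.
Grid: Level 17-24 × Category 2 = 71-79 months.

71-79 months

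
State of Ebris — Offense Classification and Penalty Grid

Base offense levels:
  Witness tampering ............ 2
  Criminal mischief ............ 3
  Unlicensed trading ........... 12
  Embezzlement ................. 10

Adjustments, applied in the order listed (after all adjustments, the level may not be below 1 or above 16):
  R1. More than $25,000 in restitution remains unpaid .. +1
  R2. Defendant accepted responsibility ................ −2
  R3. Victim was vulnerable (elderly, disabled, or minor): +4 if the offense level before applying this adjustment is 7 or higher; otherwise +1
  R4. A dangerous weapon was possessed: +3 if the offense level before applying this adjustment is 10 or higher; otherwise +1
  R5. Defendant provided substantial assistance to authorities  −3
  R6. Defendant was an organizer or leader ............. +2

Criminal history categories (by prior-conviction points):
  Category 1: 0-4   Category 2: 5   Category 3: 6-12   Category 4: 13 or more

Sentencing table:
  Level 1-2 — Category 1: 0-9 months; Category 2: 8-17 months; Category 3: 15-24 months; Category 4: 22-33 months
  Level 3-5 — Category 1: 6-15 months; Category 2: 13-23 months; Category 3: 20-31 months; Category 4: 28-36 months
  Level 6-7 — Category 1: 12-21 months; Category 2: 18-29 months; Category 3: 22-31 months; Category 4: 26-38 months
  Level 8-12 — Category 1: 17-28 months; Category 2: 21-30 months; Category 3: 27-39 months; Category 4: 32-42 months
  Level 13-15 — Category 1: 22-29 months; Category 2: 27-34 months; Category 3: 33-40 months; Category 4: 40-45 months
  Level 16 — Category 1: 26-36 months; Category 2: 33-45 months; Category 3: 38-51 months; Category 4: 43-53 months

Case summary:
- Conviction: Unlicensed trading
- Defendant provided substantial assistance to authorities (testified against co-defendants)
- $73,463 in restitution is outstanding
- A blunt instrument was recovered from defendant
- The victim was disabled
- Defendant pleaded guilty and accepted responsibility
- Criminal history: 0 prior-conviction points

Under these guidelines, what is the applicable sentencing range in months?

22-29 months

Base offense level for unlicensed trading: 12.
R1 applies: 12 + 1 = 13.
R2 applies: 13 − 2 = 11.
R3 applies (level before this adjustment is 11 ≥ 7, so +4): 11 + 4 = 15.
R4 applies (level before this adjustment is 15 ≥ 10, so +3): 15 + 3 = 18.
R5 applies: 18 − 3 = 15.
R6 does not apply.
Final offense level: 15.
Criminal history: 0 prior points → Category 1 (0-4).
Level 15 falls in the 13-15 band.
Grid: Level 13-15 × Category 1 = 22-29 months.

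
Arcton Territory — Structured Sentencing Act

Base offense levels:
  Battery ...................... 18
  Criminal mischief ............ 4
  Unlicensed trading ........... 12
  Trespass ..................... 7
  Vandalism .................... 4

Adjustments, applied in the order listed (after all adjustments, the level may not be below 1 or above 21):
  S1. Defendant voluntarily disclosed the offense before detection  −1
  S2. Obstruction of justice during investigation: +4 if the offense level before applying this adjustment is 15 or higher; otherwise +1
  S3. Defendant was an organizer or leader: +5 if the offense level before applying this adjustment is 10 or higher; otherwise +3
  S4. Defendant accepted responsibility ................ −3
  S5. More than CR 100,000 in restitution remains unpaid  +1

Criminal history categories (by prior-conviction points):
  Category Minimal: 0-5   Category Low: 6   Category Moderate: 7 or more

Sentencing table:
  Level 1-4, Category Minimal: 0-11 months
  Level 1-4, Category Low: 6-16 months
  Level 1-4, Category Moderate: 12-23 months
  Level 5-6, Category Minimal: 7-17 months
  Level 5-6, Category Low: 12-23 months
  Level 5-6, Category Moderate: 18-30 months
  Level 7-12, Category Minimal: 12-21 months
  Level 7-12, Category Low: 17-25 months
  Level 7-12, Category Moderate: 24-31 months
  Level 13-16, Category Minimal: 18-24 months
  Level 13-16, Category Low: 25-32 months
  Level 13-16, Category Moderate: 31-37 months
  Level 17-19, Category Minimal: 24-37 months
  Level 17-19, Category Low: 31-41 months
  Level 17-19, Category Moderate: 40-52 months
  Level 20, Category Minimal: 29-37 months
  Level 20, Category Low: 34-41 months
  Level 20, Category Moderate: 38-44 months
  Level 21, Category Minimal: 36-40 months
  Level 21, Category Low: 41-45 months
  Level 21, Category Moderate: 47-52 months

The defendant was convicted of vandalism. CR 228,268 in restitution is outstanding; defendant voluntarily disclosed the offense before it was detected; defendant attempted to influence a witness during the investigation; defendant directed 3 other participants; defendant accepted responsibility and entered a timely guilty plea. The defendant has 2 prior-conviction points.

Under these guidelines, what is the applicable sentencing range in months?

7-17 months

Base offense level for vandalism: 4.
S1 applies: 4 − 1 = 3.
S2 applies (level before this adjustment is 3 < 15, so +1): 3 + 1 = 4.
S3 applies (level before this adjustment is 4 < 10, so +3): 4 + 3 = 7.
S4 applies: 7 − 3 = 4.
S5 applies: 4 + 1 = 5.
Final offense level: 5.
Criminal history: 2 prior points → Category Minimal (0-5).
Level 5 falls in the 5-6 band.
Grid: Level 5-6 × Category Minimal = 7-17 months.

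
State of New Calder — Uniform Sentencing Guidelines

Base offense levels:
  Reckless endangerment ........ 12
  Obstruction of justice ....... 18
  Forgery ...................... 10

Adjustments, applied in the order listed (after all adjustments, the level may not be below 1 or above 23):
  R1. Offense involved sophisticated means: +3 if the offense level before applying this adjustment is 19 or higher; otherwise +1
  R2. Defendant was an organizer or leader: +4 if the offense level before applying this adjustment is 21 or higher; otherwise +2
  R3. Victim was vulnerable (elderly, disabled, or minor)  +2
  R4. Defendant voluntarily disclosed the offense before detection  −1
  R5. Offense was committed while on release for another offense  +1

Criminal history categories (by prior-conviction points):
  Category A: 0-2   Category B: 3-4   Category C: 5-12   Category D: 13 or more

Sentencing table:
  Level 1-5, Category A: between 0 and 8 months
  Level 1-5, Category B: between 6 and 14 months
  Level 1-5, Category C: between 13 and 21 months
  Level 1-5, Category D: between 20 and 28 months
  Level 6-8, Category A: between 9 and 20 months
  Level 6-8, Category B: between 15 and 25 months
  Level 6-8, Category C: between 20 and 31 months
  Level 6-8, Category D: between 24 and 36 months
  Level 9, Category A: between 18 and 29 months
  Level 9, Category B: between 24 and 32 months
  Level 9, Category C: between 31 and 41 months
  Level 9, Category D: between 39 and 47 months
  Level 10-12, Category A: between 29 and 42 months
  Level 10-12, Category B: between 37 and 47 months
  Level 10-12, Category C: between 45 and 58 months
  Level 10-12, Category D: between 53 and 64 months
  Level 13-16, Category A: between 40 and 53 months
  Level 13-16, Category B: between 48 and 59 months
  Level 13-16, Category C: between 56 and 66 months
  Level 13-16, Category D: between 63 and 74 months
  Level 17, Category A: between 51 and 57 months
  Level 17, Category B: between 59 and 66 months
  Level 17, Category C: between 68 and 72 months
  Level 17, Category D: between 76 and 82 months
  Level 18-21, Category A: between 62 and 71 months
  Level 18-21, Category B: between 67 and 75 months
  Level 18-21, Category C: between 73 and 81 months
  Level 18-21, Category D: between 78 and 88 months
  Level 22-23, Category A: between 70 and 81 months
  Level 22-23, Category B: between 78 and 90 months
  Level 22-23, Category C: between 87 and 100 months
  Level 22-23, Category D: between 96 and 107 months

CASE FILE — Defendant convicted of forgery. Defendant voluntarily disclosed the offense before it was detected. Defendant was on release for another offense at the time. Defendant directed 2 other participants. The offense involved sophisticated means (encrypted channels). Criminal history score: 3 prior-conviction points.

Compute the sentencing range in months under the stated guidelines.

48-59 months

Base offense level for forgery: 10.
R1 applies (level before this adjustment is 10 < 19, so +1): 10 + 1 = 11.
R2 applies (level before this adjustment is 11 < 21, so +2): 11 + 2 = 13.
R4 applies: 13 − 1 = 12.
R5 applies: 12 + 1 = 13.
Final offense level: 13.
Criminal history: 3 prior points → Category B (3-4).
Level 13 falls in the 13-16 band.
Grid: Level 13-16 × Category B = 48-59 months.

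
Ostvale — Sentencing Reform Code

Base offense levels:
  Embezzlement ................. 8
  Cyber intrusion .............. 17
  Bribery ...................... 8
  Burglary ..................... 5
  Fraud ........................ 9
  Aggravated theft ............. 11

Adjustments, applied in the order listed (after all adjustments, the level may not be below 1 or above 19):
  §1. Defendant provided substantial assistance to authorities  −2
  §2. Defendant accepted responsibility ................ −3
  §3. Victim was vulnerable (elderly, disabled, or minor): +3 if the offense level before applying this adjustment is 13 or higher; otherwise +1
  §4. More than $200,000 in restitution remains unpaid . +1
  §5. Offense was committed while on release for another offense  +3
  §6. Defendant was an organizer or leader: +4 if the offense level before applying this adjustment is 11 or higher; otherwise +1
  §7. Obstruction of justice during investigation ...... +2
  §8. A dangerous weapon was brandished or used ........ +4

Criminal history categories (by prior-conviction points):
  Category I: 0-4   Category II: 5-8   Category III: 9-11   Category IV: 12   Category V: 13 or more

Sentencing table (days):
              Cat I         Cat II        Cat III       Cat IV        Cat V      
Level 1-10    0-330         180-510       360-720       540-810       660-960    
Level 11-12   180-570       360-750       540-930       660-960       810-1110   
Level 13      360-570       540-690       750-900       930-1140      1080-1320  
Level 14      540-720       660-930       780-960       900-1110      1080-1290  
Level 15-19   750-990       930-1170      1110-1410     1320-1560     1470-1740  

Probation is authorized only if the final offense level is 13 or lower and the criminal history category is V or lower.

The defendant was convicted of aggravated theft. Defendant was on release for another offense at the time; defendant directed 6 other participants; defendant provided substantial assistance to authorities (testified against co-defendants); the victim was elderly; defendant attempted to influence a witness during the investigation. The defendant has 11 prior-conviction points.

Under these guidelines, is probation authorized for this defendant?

Base offense level for aggravated theft: 11.
§1 applies: 11 − 2 = 9.
§3 applies (level before this adjustment is 9 < 13, so +1): 9 + 1 = 10.
§5 applies: 10 + 3 = 13.
§6 applies (level before this adjustment is 13 ≥ 11, so +4): 13 + 4 = 17.
§7 applies: 17 + 2 = 19.
Final offense level: 19.
Criminal history: 11 prior points → Category III (9-11).
Level 19 falls in the 15-19 band.
Grid: Level 15-19 × Category III = 1110-1410 days.
Probation check: level 19 > 13 and category III ≤ V → not eligible.

No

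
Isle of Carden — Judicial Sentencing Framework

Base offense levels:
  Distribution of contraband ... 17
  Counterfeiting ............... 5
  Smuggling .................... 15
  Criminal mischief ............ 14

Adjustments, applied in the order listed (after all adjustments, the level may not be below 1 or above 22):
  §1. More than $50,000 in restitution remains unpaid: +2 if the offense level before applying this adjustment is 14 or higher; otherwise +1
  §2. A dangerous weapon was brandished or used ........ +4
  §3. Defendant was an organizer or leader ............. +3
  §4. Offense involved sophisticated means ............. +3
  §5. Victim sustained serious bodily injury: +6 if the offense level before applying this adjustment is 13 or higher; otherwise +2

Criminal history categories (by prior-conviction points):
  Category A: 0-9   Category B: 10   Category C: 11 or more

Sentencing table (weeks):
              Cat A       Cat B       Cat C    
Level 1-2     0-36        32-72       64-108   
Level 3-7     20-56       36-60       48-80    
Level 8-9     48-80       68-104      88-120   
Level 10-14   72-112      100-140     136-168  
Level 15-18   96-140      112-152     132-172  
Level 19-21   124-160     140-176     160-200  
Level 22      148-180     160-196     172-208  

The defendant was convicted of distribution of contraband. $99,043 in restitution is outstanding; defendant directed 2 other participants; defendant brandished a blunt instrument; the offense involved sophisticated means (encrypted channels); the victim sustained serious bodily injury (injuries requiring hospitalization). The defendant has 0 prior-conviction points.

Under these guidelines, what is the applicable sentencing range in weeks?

148-180 weeks

Base offense level for distribution of contraband: 17.
§1 applies (level before this adjustment is 17 ≥ 14, so +2): 17 + 2 = 19.
§2 applies: 19 + 4 = 23.
§3 applies: 23 + 3 = 26.
§4 applies: 26 + 3 = 29.
§5 applies (level before this adjustment is 29 ≥ 13, so +6): 29 + 6 = 35.
Level 35 exceeds the maximum of 22; capped at 22.
Final offense level: 22.
Criminal history: 0 prior points → Category A (0-9).
Level 22 falls in the 22 band.
Grid: Level 22 × Category A = 148-180 weeks.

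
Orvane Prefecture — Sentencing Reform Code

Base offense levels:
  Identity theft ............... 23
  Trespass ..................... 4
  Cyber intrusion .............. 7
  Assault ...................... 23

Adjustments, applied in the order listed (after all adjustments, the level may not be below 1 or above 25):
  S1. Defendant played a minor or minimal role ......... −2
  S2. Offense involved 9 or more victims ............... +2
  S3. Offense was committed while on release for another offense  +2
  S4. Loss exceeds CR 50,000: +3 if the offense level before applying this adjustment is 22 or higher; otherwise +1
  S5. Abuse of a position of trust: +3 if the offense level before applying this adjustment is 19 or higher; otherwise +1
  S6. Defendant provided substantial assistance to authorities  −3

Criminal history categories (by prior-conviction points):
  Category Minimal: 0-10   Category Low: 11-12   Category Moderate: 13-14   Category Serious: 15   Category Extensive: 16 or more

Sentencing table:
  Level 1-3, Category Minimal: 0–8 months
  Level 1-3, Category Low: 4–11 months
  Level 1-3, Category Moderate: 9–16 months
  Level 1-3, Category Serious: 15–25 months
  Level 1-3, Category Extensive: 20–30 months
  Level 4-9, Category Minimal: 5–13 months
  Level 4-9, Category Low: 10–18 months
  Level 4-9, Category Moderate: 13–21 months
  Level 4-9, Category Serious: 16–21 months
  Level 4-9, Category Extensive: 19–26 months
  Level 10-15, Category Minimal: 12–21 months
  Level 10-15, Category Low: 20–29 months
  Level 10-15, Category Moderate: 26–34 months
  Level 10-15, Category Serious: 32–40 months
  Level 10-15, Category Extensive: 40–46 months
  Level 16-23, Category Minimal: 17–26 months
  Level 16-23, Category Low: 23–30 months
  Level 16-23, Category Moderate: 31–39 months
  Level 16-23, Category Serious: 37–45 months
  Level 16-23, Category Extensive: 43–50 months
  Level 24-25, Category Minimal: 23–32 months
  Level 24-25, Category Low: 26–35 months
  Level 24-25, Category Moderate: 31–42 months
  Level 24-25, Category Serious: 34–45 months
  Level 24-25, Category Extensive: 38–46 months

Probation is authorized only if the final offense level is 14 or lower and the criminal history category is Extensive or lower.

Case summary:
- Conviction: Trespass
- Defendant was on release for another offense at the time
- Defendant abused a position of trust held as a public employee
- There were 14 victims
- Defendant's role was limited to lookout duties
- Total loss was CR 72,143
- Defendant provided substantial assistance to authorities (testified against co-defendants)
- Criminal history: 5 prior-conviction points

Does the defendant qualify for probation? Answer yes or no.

Base offense level for trespass: 4.
S1 applies: 4 − 2 = 2.
S2 applies: 2 + 2 = 4.
S3 applies: 4 + 2 = 6.
S4 applies (level before this adjustment is 6 < 22, so +1): 6 + 1 = 7.
S5 applies (level before this adjustment is 7 < 19, so +1): 7 + 1 = 8.
S6 applies: 8 − 3 = 5.
Final offense level: 5.
Criminal history: 5 prior points → Category Minimal (0-10).
Level 5 falls in the 4-9 band.
Grid: Level 4-9 × Category Minimal = 5-13 months.
Probation check: level 5 ≤ 14 and category Minimal ≤ Extensive → eligible.

Yes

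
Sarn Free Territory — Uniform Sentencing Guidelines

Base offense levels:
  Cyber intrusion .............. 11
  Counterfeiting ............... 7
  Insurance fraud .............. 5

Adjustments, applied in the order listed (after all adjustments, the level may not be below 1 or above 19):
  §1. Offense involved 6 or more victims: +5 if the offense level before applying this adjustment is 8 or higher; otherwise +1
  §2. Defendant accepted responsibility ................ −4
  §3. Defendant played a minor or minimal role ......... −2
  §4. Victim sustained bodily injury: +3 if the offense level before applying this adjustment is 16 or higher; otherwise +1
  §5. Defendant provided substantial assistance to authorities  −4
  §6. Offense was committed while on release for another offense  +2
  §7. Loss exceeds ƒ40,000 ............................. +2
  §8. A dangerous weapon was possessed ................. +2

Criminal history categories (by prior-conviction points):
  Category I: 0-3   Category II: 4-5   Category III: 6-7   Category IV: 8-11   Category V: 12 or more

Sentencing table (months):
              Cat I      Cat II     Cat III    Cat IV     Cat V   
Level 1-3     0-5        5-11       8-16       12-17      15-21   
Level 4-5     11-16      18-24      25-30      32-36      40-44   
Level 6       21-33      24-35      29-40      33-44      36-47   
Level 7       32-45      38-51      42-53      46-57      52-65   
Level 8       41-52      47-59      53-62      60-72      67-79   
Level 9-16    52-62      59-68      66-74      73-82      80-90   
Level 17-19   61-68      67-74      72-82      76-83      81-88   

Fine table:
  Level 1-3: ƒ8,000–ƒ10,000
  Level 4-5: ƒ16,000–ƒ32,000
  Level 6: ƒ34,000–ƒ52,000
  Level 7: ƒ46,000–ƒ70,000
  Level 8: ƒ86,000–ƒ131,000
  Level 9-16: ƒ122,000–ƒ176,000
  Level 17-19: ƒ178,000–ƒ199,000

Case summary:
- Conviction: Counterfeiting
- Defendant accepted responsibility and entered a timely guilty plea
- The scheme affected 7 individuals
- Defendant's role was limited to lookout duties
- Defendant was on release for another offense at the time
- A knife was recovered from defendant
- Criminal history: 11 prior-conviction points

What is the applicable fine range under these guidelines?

ƒ34,000–ƒ52,000

Base offense level for counterfeiting: 7.
§1 applies (level before this adjustment is 7 < 8, so +1): 7 + 1 = 8.
§2 applies: 8 − 4 = 4.
§3 applies: 4 − 2 = 2.
§4 does not apply.
§5 does not apply.
§6 applies: 2 + 2 = 4.
§8 applies: 4 + 2 = 6.
Final offense level: 6.
Level 6 falls in the 6 band.
Fine table: Level 6 → ƒ34,000–ƒ52,000.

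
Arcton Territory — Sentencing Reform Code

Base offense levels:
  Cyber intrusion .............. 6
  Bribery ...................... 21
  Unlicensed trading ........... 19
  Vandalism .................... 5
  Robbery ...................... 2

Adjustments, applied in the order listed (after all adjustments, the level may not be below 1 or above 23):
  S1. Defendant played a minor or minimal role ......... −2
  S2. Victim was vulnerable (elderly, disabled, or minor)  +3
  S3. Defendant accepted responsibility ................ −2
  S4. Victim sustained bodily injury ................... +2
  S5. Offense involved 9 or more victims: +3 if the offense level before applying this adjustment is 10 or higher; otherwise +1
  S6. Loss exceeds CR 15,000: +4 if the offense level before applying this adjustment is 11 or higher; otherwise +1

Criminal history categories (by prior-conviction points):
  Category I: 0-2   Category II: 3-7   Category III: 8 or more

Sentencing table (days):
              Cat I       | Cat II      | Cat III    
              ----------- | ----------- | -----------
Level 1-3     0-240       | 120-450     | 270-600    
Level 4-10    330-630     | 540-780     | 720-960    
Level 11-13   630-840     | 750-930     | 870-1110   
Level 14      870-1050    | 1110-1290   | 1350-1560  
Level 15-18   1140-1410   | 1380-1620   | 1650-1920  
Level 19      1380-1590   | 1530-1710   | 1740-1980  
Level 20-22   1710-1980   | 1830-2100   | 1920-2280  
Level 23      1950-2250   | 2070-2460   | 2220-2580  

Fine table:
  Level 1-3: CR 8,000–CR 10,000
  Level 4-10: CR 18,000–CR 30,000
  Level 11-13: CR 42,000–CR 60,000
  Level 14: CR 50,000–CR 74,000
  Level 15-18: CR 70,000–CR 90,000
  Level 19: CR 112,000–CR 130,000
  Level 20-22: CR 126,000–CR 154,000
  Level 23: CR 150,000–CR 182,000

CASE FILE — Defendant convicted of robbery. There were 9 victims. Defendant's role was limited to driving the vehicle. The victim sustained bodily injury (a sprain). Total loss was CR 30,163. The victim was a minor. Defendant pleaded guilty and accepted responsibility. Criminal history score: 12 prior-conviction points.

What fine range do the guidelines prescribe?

CR 18,000–CR 30,000

Base offense level for robbery: 2.
S1 applies: 2 − 2 = 0.
S2 applies: 0 + 3 = 3.
S3 applies: 3 − 2 = 1.
S4 applies: 1 + 2 = 3.
S5 applies (level before this adjustment is 3 < 10, so +1): 3 + 1 = 4.
S6 applies (level before this adjustment is 4 < 11, so +1): 4 + 1 = 5.
Final offense level: 5.
Level 5 falls in the 4-10 band.
Fine table: Level 4-10 → CR 18,000–CR 30,000.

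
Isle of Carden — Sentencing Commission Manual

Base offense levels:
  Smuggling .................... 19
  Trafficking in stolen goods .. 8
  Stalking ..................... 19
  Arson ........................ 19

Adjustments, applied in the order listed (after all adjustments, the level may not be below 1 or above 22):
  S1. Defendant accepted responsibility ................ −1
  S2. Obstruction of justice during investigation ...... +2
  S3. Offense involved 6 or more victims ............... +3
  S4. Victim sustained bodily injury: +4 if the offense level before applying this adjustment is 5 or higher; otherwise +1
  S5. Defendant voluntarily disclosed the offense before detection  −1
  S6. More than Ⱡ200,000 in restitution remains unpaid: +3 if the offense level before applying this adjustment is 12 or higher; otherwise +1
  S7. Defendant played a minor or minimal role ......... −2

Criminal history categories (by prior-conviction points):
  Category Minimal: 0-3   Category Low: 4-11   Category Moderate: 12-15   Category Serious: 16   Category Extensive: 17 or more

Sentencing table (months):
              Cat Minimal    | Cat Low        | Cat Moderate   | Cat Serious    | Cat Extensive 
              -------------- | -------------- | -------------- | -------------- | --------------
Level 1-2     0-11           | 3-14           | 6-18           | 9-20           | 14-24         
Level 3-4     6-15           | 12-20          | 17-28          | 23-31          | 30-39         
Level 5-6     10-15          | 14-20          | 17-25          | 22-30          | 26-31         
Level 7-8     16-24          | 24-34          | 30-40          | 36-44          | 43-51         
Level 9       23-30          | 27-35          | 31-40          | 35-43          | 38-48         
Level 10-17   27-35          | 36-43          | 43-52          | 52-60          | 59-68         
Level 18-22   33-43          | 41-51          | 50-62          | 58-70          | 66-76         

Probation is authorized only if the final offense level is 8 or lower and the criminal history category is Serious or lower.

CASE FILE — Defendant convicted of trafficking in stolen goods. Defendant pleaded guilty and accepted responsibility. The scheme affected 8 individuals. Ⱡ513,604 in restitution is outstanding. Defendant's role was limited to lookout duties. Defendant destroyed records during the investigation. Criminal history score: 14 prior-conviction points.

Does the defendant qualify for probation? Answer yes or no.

Base offense level for trafficking in stolen goods: 8.
S1 applies: 8 − 1 = 7.
S2 applies: 7 + 2 = 9.
S3 applies: 9 + 3 = 12.
S5 does not apply.
S6 applies (level before this adjustment is 12 ≥ 12, so +3): 12 + 3 = 15.
S7 applies: 15 − 2 = 13.
Final offense level: 13.
Criminal history: 14 prior points → Category Moderate (12-15).
Level 13 falls in the 10-17 band.
Grid: Level 10-17 × Category Moderate = 43-52 months.
Probation check: level 13 > 8 and category Moderate ≤ Serious → not eligible.

No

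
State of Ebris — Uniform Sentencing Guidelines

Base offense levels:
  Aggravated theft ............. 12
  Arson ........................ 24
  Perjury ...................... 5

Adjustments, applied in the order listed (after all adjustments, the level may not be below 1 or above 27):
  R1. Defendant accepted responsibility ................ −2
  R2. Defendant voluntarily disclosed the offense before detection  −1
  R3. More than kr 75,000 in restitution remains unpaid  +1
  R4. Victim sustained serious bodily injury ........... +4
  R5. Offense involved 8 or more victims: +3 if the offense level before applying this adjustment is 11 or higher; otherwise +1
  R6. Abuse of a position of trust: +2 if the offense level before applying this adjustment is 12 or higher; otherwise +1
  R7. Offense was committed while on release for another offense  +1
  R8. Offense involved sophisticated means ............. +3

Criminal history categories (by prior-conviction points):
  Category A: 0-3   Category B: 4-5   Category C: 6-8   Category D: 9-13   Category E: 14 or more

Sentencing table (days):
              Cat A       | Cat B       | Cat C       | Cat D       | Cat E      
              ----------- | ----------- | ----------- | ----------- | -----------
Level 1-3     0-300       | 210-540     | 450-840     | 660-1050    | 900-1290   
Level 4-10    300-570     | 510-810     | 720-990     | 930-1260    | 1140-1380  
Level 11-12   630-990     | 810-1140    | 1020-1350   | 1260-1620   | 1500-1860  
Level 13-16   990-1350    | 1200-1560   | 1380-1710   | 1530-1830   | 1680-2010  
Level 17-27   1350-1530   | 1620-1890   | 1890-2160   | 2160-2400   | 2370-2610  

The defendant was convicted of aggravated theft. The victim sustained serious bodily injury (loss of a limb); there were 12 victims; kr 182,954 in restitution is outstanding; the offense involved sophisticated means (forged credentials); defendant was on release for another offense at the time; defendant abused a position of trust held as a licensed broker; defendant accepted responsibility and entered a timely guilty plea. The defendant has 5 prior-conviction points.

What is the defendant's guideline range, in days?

Base offense level for aggravated theft: 12.
R1 applies: 12 − 2 = 10.
R3 applies: 10 + 1 = 11.
R4 applies: 11 + 4 = 15.
R5 applies (level before this adjustment is 15 ≥ 11, so +3): 15 + 3 = 18.
R6 applies (level before this adjustment is 18 ≥ 12, so +2): 18 + 2 = 20.
R7 applies: 20 + 1 = 21.
R8 applies: 21 + 3 = 24.
Final offense level: 24.
Criminal history: 5 prior points → Category B (4-5).
Level 24 falls in the 17-27 band.
Grid: Level 17-27 × Category B = 1620-1890 days.

1620-1890 days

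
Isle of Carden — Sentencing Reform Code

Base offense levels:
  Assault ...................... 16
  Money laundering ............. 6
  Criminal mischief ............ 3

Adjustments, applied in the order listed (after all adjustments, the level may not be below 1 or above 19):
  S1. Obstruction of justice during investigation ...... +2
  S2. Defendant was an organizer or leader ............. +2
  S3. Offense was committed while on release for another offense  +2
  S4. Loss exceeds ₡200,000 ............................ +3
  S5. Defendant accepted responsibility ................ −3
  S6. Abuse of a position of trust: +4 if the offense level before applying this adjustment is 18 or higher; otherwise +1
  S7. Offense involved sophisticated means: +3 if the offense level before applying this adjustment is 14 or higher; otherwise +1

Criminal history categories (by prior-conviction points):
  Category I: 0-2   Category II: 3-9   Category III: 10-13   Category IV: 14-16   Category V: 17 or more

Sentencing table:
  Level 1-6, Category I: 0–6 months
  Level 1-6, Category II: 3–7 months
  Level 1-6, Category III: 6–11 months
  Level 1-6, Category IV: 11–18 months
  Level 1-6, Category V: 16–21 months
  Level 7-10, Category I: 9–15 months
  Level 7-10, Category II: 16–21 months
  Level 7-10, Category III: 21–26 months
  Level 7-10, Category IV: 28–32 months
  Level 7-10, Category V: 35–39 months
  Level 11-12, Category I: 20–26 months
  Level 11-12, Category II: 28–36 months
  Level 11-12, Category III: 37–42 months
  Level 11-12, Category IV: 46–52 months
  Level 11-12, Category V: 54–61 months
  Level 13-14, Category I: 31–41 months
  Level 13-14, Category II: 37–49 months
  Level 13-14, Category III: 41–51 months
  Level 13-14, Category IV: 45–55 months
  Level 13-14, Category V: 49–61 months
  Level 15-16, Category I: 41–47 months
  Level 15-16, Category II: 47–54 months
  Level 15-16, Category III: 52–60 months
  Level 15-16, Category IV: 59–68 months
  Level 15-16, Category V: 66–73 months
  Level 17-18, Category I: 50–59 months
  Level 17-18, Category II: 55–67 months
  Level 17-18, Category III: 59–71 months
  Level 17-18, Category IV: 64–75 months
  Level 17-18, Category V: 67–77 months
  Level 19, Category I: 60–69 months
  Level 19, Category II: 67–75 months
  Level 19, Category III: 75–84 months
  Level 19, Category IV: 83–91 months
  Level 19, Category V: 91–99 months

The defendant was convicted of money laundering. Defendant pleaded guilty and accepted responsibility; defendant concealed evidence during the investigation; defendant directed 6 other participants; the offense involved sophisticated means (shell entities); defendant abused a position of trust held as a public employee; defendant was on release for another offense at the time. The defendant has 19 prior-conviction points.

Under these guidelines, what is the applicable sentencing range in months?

Base offense level for money laundering: 6.
S1 applies: 6 + 2 = 8.
S2 applies: 8 + 2 = 10.
S3 applies: 10 + 2 = 12.
S5 applies: 12 − 3 = 9.
S6 applies (level before this adjustment is 9 < 18, so +1): 9 + 1 = 10.
S7 applies (level before this adjustment is 10 < 14, so +1): 10 + 1 = 11.
Final offense level: 11.
Criminal history: 19 prior points → Category V (17+).
Level 11 falls in the 11-12 band.
Grid: Level 11-12 × Category V = 54-61 months.

54-61 months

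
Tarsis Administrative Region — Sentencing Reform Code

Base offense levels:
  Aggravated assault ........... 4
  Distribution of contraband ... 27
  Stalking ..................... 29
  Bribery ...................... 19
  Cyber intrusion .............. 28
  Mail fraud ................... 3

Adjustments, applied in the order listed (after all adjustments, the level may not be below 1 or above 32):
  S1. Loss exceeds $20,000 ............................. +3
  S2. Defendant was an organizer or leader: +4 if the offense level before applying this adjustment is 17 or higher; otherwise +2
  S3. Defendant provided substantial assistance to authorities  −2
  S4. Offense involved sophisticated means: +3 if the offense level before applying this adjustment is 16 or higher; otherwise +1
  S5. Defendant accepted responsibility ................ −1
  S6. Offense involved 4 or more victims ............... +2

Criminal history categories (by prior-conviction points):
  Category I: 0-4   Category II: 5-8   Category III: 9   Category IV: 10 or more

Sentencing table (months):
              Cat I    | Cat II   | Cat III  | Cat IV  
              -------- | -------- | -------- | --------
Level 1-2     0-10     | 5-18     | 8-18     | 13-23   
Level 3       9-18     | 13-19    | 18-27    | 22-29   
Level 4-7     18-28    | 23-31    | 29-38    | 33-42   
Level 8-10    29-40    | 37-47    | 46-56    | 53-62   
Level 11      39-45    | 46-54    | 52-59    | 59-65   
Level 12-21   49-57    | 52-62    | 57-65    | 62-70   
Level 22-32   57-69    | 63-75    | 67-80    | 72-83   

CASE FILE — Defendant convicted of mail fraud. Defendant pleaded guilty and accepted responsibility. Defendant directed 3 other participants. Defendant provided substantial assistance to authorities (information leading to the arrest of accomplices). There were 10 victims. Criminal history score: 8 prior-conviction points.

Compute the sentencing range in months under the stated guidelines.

23-31 months

Base offense level for mail fraud: 3.
S1 does not apply.
S2 applies (level before this adjustment is 3 < 17, so +2): 3 + 2 = 5.
S3 applies: 5 − 2 = 3.
S4 does not apply.
S5 applies: 3 − 1 = 2.
S6 applies: 2 + 2 = 4.
Final offense level: 4.
Criminal history: 8 prior points → Category II (5-8).
Level 4 falls in the 4-7 band.
Grid: Level 4-7 × Category II = 23-31 months.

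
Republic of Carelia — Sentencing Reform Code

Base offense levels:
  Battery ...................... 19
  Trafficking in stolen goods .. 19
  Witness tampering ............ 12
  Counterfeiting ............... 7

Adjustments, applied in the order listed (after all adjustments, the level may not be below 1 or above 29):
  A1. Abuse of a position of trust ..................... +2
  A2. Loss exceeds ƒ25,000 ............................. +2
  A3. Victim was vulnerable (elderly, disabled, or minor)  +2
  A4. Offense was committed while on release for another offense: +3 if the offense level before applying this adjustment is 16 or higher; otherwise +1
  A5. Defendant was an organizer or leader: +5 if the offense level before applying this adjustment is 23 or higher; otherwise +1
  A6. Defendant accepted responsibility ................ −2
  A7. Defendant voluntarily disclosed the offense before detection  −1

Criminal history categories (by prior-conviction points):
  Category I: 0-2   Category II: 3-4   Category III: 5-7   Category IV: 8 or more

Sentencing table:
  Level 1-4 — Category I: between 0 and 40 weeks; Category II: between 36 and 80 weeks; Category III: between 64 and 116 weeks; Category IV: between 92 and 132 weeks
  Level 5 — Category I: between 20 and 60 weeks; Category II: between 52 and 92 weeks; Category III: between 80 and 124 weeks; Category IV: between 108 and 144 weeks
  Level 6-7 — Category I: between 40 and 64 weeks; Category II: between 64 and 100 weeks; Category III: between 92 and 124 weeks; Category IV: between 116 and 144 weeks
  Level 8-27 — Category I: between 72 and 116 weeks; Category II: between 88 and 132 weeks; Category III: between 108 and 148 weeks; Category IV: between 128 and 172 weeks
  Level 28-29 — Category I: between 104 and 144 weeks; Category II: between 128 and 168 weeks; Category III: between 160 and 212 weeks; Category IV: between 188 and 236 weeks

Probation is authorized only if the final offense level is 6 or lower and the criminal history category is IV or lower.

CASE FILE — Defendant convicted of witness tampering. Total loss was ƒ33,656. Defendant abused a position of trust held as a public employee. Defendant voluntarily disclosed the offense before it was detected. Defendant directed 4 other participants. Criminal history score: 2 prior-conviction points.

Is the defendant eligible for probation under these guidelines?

Base offense level for witness tampering: 12.
A1 applies: 12 + 2 = 14.
A2 applies: 14 + 2 = 16.
A5 applies (level before this adjustment is 16 < 23, so +1): 16 + 1 = 17.
A6 does not apply.
A7 applies: 17 − 1 = 16.
Final offense level: 16.
Criminal history: 2 prior points → Category I (0-2).
Level 16 falls in the 8-27 band.
Grid: Level 8-27 × Category I = 72-116 weeks.
Probation check: level 16 > 6 and category I ≤ IV → not eligible.

No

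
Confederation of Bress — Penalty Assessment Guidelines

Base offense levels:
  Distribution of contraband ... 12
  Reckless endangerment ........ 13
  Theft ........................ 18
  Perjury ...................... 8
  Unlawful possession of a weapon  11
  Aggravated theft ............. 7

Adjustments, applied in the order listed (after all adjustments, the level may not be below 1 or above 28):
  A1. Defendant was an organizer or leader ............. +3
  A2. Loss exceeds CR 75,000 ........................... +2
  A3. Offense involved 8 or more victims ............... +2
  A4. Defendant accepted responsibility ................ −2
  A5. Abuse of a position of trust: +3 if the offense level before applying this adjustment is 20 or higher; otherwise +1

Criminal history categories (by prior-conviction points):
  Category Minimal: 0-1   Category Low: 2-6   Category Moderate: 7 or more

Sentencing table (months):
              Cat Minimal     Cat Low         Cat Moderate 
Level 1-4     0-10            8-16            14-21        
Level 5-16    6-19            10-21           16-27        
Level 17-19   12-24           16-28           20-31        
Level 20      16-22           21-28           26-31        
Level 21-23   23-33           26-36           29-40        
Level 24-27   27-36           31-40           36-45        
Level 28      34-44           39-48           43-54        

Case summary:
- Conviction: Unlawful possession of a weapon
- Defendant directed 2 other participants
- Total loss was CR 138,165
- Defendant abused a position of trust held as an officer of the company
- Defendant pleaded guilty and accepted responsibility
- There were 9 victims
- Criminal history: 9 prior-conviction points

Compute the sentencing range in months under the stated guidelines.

20-31 months

Base offense level for unlawful possession of a weapon: 11.
A1 applies: 11 + 3 = 14.
A2 applies: 14 + 2 = 16.
A3 applies: 16 + 2 = 18.
A4 applies: 18 − 2 = 16.
A5 applies (level before this adjustment is 16 < 20, so +1): 16 + 1 = 17.
Final offense level: 17.
Criminal history: 9 prior points → Category Moderate (7+).
Level 17 falls in the 17-19 band.
Grid: Level 17-19 × Category Moderate = 20-31 months.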